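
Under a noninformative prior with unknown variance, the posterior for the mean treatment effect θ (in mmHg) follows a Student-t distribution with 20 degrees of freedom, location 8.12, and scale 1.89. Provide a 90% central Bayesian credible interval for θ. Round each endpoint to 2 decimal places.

[4.86, 11.38]

The t_20 distribution is symmetric; the 90% interval is 8.12 ± t·1.89 with t_{0.95,20} = 1.725.
Half-width: 1.725 × 1.89 = 3.26.
8.12 − 3.26 = 4.86; 8.12 + 3.26 = 11.38.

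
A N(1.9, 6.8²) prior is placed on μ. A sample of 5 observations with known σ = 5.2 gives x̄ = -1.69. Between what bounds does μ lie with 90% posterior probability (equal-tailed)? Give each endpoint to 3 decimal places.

Posterior precision = 1/6.8² + 5/5.2² = 0.0216 + 0.1849 = 0.2065, so posterior SD = 2.2004.
Posterior mean = (1.9/6.8² + 5·-1.69/5.2²) / 0.2065 = -1.3141.
Interval: -1.3141 ± 1.645 × 2.2004 → [-4.933, 2.305].

[-4.933, 2.305]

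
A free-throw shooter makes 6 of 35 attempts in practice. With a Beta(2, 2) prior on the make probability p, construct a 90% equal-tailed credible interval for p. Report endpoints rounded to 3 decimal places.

Posterior: Beta(2+6, 2+29) = Beta(8, 31).
Equal-tailed 90% interval: the 0.05 and 0.95 quantiles of Beta(8, 31).
Posterior mean ≈ 0.205, SD ≈ 0.064; a Normal approximation gives roughly [0.100, 0.310].
Exact: F⁻¹(0.05) = 0.109; F⁻¹(0.95) = 0.318.

[0.109, 0.318]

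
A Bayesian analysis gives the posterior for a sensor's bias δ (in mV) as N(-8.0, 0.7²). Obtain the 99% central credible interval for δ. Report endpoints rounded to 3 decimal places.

[-9.803, -6.197]

The posterior is symmetric, so the 99% equal-tailed interval is δ = -8.0 ± z·0.7 with z = 2.576.
Half-width: 2.576 × 0.7 = 1.803.
-8.0 − 1.803 = -9.803; -8.0 + 1.803 = -6.197.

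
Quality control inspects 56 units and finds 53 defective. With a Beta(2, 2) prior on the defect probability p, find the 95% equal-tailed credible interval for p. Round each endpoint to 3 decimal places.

[0.835, 0.972]

Posterior: Beta(2+53, 2+3) = Beta(55, 5).
Equal-tailed 95% interval: the 0.025 and 0.975 quantiles of Beta(55, 5).
Posterior mean ≈ 0.917, SD ≈ 0.035; a Normal approximation gives roughly [0.847, 0.986].
Exact: F⁻¹(0.025) = 0.835; F⁻¹(0.975) = 0.972.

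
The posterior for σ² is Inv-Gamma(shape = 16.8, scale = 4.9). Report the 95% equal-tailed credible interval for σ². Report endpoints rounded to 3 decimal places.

[0.190, 0.503]

Inverse-Gamma(16.8, 4.9) quantiles: F⁻¹(0.025) and F⁻¹(0.975).
Equivalently, 1/σ² ~ Gamma(16.8, rate = 4.9); invert its 0.975 and 0.025 quantiles.
Posterior mean ≈ 0.310, SD ≈ 0.081; a Normal approximation gives roughly [0.152, 0.468].
Exact: lower = 0.190; upper = 0.503.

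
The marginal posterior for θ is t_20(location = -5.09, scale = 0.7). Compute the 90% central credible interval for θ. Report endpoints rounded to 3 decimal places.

The t_20 distribution is symmetric; the 90% interval is -5.09 ± t·0.7 with t_{0.95,20} = 1.725.
Half-width: 1.725 × 0.7 = 1.207.
-5.09 − 1.207 = -6.297; -5.09 + 1.207 = -3.883.

[-6.297, -3.883]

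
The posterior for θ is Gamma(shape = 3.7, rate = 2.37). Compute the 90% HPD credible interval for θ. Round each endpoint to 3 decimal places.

The posterior is unimodal and skewed, so the HPD interval has equal density at both endpoints and is the shortest 90% interval.
Solving f(0.329) = f(2.748) with F(2.748) − F(0.329) = 0.90 gives [0.329, 2.748].
For comparison, the equal-tailed interval is [0.504, 3.090]; the HPD is narrower and shifted toward the mode.

[0.329, 2.748]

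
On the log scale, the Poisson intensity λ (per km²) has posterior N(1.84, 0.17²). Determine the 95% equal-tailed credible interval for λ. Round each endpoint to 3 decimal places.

On the log scale the 95% interval is 1.84 ± 1.960 × 0.17 = [1.5068, 2.1732].
Exponentiate: [e^1.5068, e^2.1732] = [4.512, 8.786].

[4.512, 8.786]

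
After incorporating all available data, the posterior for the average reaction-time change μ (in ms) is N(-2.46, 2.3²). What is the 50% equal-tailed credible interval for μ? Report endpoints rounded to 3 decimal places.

The posterior is symmetric, so the 50% equal-tailed interval is μ = -2.46 ± z·2.3 with z = 0.674.
Half-width: 0.674 × 2.3 = 1.551.
-2.46 − 1.551 = -4.011; -2.46 + 1.551 = -0.909.

[-4.011, -0.909]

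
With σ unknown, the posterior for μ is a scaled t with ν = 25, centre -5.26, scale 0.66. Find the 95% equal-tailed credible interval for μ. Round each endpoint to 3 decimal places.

[-6.619, -3.901]

The t_25 distribution is symmetric; the 95% interval is -5.26 ± t·0.66 with t_{0.975,25} = 2.060.
Half-width: 2.060 × 0.66 = 1.359.
-5.26 − 1.359 = -6.619; -5.26 + 1.359 = -3.901.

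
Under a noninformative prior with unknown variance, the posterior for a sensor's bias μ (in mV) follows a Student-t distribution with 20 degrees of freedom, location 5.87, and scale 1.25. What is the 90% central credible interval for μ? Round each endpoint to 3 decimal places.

[3.714, 8.026]

The t_20 distribution is symmetric; the 90% interval is 5.87 ± t·1.25 with t_{0.95,20} = 1.725.
Half-width: 1.725 × 1.25 = 2.156.
5.87 − 2.156 = 3.714; 5.87 + 2.156 = 8.026.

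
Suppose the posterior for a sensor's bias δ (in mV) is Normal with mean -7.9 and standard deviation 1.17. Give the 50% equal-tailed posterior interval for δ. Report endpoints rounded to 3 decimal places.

The posterior is symmetric, so the 50% equal-tailed interval is δ = -7.9 ± z·1.17 with z = 0.674.
Half-width: 0.674 × 1.17 = 0.789.
-7.9 − 0.789 = -8.689; -7.9 + 0.789 = -7.111.

[-8.689, -7.111]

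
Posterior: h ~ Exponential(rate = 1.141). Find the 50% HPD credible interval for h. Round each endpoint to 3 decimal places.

[0.000, 0.607]

The exponential density is strictly decreasing on [0, ∞), so the HPD interval is anchored at 0: [0, q] with P(h ≤ q) = 0.50.
q = −ln(1 − 0.50) / 1.141 = 0.6931 / 1.141 = 0.607.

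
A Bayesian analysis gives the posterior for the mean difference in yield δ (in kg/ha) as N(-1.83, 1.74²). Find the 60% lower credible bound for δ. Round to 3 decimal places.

-2.271

Need L with P(δ ≥ L) = 0.60: L = -1.83 − z_{0.4}·1.74.
z = 0.253; L = -1.83 − 0.253 × 1.74 = -2.271.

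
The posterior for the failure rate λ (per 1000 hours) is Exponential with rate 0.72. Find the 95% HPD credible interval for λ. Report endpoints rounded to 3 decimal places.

The exponential density is strictly decreasing on [0, ∞), so the HPD interval is anchored at 0: [0, q] with P(λ ≤ q) = 0.95.
q = −ln(1 − 0.95) / 0.72 = 2.9957 / 0.72 = 4.161.

[0.000, 4.161]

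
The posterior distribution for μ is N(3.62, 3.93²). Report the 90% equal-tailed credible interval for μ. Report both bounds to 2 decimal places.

[-2.84, 10.08]

The posterior is symmetric, so the 90% equal-tailed interval is μ = 3.62 ± z·3.93 with z = 1.645.
Half-width: 1.645 × 3.93 = 6.46.
3.62 − 6.46 = -2.84; 3.62 + 6.46 = 10.08.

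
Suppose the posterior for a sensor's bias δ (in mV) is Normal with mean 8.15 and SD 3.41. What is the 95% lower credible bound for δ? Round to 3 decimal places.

2.541

Need L with P(δ ≥ L) = 0.95: L = 8.15 − z_{0.05}·3.41.
z = 1.645; L = 8.15 − 1.645 × 3.41 = 2.541.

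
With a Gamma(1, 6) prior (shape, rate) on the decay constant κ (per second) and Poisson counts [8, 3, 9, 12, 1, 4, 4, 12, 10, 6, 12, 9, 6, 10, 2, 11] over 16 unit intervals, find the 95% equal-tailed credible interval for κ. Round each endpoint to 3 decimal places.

[4.522, 6.473]

Posterior: Gamma(1+119, 6+16) = Gamma(120, 22) (shape, rate).
Equal-tailed 95% interval: Gamma(120, 22) quantiles at 0.025 and 0.975.
Posterior mean ≈ 5.455, SD ≈ 0.498; a Normal approximation gives roughly [4.479, 6.430].
Exact: lower = 4.522; upper = 6.473.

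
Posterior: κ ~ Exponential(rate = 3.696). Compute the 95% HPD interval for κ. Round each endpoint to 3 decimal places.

The exponential density is strictly decreasing on [0, ∞), so the HPD interval is anchored at 0: [0, q] with P(κ ≤ q) = 0.95.
q = −ln(1 − 0.95) / 3.696 = 2.9957 / 3.696 = 0.811.

[0.000, 0.811]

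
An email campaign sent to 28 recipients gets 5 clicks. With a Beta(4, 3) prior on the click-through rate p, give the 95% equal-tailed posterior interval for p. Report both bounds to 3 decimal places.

[0.129, 0.412]

Posterior: Beta(4+5, 3+23) = Beta(9, 26).
Equal-tailed 95% interval: the 0.025 and 0.975 quantiles of Beta(9, 26).
Posterior mean ≈ 0.257, SD ≈ 0.073; a Normal approximation gives roughly [0.114, 0.400].
Exact: F⁻¹(0.025) = 0.129; F⁻¹(0.975) = 0.412.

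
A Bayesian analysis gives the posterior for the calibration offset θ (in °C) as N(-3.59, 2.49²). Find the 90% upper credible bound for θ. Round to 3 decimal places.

-0.399

Need U with P(θ ≤ U) = 0.90: U = -3.59 + z_{0.1}·2.49.
z = 1.282; U = -3.59 + 1.282 × 2.49 = -0.399.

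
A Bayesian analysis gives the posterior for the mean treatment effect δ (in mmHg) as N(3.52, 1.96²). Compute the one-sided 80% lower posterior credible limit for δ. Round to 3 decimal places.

Need L with P(δ ≥ L) = 0.80: L = 3.52 − z_{0.2}·1.96.
z = 0.842; L = 3.52 − 0.842 × 1.96 = 1.870.

1.870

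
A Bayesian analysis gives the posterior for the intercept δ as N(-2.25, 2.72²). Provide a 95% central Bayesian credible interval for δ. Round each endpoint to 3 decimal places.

The posterior is symmetric, so the 95% equal-tailed interval is δ = -2.25 ± z·2.72 with z = 1.960.
Half-width: 1.960 × 2.72 = 5.331.
-2.25 − 5.331 = -7.581; -2.25 + 5.331 = 3.081.

[-7.581, 3.081]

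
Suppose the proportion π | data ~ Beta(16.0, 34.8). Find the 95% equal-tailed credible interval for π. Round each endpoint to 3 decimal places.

[0.196, 0.448]

Posterior: Beta(16.0, 34.8).
Equal-tailed 95% interval: the 0.025 and 0.975 quantiles of Beta(16.0, 34.8).
Posterior mean ≈ 0.315, SD ≈ 0.065; a Normal approximation gives roughly [0.188, 0.441].
Exact: F⁻¹(0.025) = 0.196; F⁻¹(0.975) = 0.448.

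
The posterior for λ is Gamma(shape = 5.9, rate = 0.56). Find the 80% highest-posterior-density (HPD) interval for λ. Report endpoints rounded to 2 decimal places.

The posterior is unimodal and skewed, so the HPD interval has equal density at both endpoints and is the shortest 80% interval.
Solving f(4.56) = f(14.96) with F(14.96) − F(4.56) = 0.80 gives [4.56, 14.96].
For comparison, the equal-tailed interval is [5.50, 16.34]; the HPD is narrower and shifted toward the mode.

[4.56, 14.96]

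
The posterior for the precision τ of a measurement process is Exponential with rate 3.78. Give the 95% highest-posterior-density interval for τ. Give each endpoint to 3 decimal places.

[0.000, 0.793]

The exponential density is strictly decreasing on [0, ∞), so the HPD interval is anchored at 0: [0, q] with P(τ ≤ q) = 0.95.
q = −ln(1 − 0.95) / 3.78 = 2.9957 / 3.78 = 0.793.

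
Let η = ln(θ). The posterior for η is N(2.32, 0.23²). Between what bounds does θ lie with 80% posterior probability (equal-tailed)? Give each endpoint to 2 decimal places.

[7.58, 13.66]

On the log scale the 80% interval is 2.32 ± 1.282 × 0.23 = [2.0252, 2.6148].
Exponentiate: [e^2.0252, e^2.6148] = [7.58, 13.66].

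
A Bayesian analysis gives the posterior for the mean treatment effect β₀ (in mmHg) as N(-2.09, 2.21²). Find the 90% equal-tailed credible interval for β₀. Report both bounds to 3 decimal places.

The posterior is symmetric, so the 90% equal-tailed interval is β₀ = -2.09 ± z·2.21 with z = 1.645.
Half-width: 1.645 × 2.21 = 3.635.
-2.09 − 3.635 = -5.725; -2.09 + 3.635 = 1.545.

[-5.725, 1.545]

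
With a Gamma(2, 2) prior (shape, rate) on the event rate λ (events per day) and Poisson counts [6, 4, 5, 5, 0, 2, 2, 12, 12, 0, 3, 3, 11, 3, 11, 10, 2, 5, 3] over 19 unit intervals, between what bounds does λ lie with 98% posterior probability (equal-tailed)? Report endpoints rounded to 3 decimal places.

[3.767, 5.992]

Posterior: Gamma(2+99, 2+19) = Gamma(101, 21) (shape, rate).
Equal-tailed 98% interval: Gamma(101, 21) quantiles at 0.01 and 0.99.
Posterior mean ≈ 4.810, SD ≈ 0.479; a Normal approximation gives roughly [3.696, 5.923].
Exact: lower = 3.767; upper = 5.992.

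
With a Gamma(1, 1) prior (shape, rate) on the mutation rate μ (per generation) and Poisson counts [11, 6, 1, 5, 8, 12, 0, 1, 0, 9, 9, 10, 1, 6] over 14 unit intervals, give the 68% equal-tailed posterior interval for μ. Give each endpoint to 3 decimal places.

[4.741, 5.925]

Posterior: Gamma(1+79, 1+14) = Gamma(80, 15) (shape, rate).
Equal-tailed 68% interval: Gamma(80, 15) quantiles at 0.16 and 0.84.
Posterior mean ≈ 5.333, SD ≈ 0.596; a Normal approximation gives roughly [4.740, 5.926].
Exact: lower = 4.741; upper = 5.925.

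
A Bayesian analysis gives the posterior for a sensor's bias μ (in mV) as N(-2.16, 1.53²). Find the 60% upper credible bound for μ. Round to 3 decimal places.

-1.772

Need U with P(μ ≤ U) = 0.60: U = -2.16 + z_{0.4}·1.53.
z = 0.253; U = -2.16 + 0.253 × 1.53 = -1.772.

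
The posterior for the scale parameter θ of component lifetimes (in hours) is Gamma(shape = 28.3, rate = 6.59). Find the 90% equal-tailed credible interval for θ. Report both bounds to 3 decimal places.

[3.058, 5.703]

Posterior: Gamma(shape 28.3, rate 6.59).
Equal-tailed 90% interval: Gamma(28.3, 6.59) quantiles at 0.05 and 0.95.
Posterior mean ≈ 4.294, SD ≈ 0.807; a Normal approximation gives roughly [2.967, 5.622].
Exact: lower = 3.058; upper = 5.703.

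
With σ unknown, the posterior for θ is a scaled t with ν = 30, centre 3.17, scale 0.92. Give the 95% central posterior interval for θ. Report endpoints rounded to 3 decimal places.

The t_30 distribution is symmetric; the 95% interval is 3.17 ± t·0.92 with t_{0.975,30} = 2.042.
Half-width: 2.042 × 0.92 = 1.879.
3.17 − 1.879 = 1.291; 3.17 + 1.879 = 5.049.

[1.291, 5.049]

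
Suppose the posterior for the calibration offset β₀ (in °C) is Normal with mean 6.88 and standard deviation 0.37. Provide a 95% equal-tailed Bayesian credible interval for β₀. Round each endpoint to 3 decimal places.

[6.155, 7.605]

The posterior is symmetric, so the 95% equal-tailed interval is β₀ = 6.88 ± z·0.37 with z = 1.960.
Half-width: 1.960 × 0.37 = 0.725.
6.88 − 0.725 = 6.155; 6.88 + 0.725 = 7.605.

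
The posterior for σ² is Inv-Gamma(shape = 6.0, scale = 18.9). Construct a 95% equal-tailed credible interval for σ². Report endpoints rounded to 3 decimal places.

Inverse-Gamma(6.0, 18.9) quantiles: F⁻¹(0.025) and F⁻¹(0.975).
Equivalently, 1/σ² ~ Gamma(6.0, rate = 18.9); invert its 0.975 and 0.025 quantiles.
Posterior mean ≈ 3.780, SD ≈ 1.890; a Normal approximation gives roughly [0.076, 7.484].
Exact: lower = 1.620; upper = 8.584.

[1.620, 8.584]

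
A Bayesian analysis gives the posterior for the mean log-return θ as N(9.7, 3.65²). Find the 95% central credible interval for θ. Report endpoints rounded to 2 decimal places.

The posterior is symmetric, so the 95% equal-tailed interval is θ = 9.7 ± z·3.65 with z = 1.960.
Half-width: 1.960 × 3.65 = 7.15.
9.7 − 7.15 = 2.55; 9.7 + 7.15 = 16.85.

[2.55, 16.85]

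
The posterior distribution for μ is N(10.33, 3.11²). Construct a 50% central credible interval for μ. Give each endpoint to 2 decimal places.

[8.23, 12.43]

The posterior is symmetric, so the 50% equal-tailed interval is μ = 10.33 ± z·3.11 with z = 0.674.
Half-width: 0.674 × 3.11 = 2.10.
10.33 − 2.10 = 8.23; 10.33 + 2.10 = 12.43.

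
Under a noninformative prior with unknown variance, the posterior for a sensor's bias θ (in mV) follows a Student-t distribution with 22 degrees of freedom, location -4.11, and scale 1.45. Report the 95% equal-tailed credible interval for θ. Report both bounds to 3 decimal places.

The t_22 distribution is symmetric; the 95% interval is -4.11 ± t·1.45 with t_{0.975,22} = 2.074.
Half-width: 2.074 × 1.45 = 3.007.
-4.11 − 3.007 = -7.117; -4.11 + 3.007 = -1.103.

[-7.117, -1.103]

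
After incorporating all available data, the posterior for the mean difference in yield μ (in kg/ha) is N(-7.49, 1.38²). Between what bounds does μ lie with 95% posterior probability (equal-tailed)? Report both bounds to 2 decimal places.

[-10.19, -4.79]

The posterior is symmetric, so the 95% equal-tailed interval is μ = -7.49 ± z·1.38 with z = 1.960.
Half-width: 1.960 × 1.38 = 2.70.
-7.49 − 2.70 = -10.19; -7.49 + 2.70 = -4.79.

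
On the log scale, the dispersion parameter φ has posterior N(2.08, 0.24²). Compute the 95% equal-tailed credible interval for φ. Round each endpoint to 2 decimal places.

On the log scale the 95% interval is 2.08 ± 1.960 × 0.24 = [1.6096, 2.5504].
Exponentiate: [e^1.6096, e^2.5504] = [5.00, 12.81].

[5.00, 12.81]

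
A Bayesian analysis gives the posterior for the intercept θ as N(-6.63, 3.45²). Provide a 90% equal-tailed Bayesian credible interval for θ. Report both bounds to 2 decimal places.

The posterior is symmetric, so the 90% equal-tailed interval is θ = -6.63 ± z·3.45 with z = 1.645.
Half-width: 1.645 × 3.45 = 5.67.
-6.63 − 5.67 = -12.30; -6.63 + 5.67 = -0.96.

[-12.30, -0.96]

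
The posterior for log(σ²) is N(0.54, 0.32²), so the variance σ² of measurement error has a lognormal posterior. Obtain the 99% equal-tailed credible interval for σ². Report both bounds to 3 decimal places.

On the log scale the 99% interval is 0.54 ± 2.576 × 0.32 = [-0.2843, 1.3643].
Exponentiate: [e^-0.2843, e^1.3643] = [0.753, 3.913].

[0.753, 3.913]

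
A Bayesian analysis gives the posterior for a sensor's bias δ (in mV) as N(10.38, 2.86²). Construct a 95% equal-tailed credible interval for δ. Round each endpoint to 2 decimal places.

[4.77, 15.99]

The posterior is symmetric, so the 95% equal-tailed interval is δ = 10.38 ± z·2.86 with z = 1.960.
Half-width: 1.960 × 2.86 = 5.61.
10.38 − 5.61 = 4.77; 10.38 + 5.61 = 15.99.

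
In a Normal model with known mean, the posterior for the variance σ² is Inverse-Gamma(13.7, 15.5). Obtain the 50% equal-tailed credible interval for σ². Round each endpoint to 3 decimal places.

[0.970, 1.402]

Inverse-Gamma(13.7, 15.5) quantiles: F⁻¹(0.25) and F⁻¹(0.75).
Equivalently, 1/σ² ~ Gamma(13.7, rate = 15.5); invert its 0.75 and 0.25 quantiles.
Posterior mean ≈ 1.220, SD ≈ 0.357; a Normal approximation gives roughly [0.980, 1.461].
Exact: lower = 0.970; upper = 1.402.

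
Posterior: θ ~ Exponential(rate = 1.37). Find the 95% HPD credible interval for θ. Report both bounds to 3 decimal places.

[0.000, 2.187]

The exponential density is strictly decreasing on [0, ∞), so the HPD interval is anchored at 0: [0, q] with P(θ ≤ q) = 0.95.
q = −ln(1 − 0.95) / 1.37 = 2.9957 / 1.37 = 2.187.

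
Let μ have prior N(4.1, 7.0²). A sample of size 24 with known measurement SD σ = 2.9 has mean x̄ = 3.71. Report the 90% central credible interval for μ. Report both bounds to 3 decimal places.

[2.743, 4.683]

Posterior precision = 1/7.0² + 24/2.9² = 0.0204 + 2.8537 = 2.8742, so posterior SD = 0.5899.
Posterior mean = (4.1/7.0² + 24·3.71/2.9²) / 2.8742 = 3.7128.
Interval: 3.7128 ± 1.645 × 0.5899 → [2.743, 4.683].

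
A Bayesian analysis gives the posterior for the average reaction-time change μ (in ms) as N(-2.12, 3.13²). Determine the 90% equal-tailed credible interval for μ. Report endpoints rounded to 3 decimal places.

The posterior is symmetric, so the 90% equal-tailed interval is μ = -2.12 ± z·3.13 with z = 1.645.
Half-width: 1.645 × 3.13 = 5.148.
-2.12 − 5.148 = -7.268; -2.12 + 5.148 = 3.028.

[-7.268, 3.028]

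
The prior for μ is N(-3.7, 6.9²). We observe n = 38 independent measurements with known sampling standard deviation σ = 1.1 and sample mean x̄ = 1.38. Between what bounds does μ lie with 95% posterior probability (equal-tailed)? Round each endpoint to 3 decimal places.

[1.027, 1.726]

Posterior precision = 1/6.9² + 38/1.1² = 0.0210 + 31.4050 = 31.4260, so posterior SD = 0.1784.
Posterior mean = (-3.7/6.9² + 38·1.38/1.1²) / 31.4260 = 1.3766.
Interval: 1.3766 ± 1.960 × 0.1784 → [1.027, 1.726].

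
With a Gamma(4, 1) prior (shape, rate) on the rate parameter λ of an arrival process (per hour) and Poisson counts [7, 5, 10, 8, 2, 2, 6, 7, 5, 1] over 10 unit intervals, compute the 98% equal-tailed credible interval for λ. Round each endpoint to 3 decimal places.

Posterior: Gamma(4+53, 1+10) = Gamma(57, 11) (shape, rate).
Equal-tailed 98% interval: Gamma(57, 11) quantiles at 0.01 and 0.99.
Posterior mean ≈ 5.182, SD ≈ 0.686; a Normal approximation gives roughly [3.585, 6.779].
Exact: lower = 3.720; upper = 6.911.

[3.720, 6.911]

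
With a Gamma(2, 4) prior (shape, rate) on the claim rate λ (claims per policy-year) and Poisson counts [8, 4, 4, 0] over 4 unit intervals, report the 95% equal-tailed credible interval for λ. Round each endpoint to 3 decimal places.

Posterior: Gamma(2+16, 4+4) = Gamma(18, 8) (shape, rate).
Equal-tailed 95% interval: Gamma(18, 8) quantiles at 0.025 and 0.975.
Posterior mean ≈ 2.250, SD ≈ 0.530; a Normal approximation gives roughly [1.211, 3.289].
Exact: lower = 1.333; upper = 3.402.

[1.333, 3.402]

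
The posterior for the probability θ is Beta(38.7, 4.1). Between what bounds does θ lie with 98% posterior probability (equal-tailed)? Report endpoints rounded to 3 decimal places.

[0.776, 0.979]

Posterior: Beta(38.7, 4.1).
Equal-tailed 98% interval: the 0.01 and 0.99 quantiles of Beta(38.7, 4.1).
Posterior mean ≈ 0.904, SD ≈ 0.044; a Normal approximation gives roughly [0.801, 1.008].
Exact: F⁻¹(0.01) = 0.776; F⁻¹(0.99) = 0.979.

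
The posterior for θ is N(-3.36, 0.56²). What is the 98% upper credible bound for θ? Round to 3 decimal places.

Need U with P(θ ≤ U) = 0.98: U = -3.36 + z_{0.02}·0.56.
z = 2.054; U = -3.36 + 2.054 × 0.56 = -2.210.

-2.210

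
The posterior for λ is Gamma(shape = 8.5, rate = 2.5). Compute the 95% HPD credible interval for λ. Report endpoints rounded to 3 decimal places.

[1.318, 5.723]

The posterior is unimodal and skewed, so the HPD interval has equal density at both endpoints and is the shortest 95% interval.
Solving f(1.318) = f(5.723) with F(5.723) − F(1.318) = 0.95 gives [1.318, 5.723].
For comparison, the equal-tailed interval is [1.513, 6.038]; the HPD is narrower and shifted toward the mode.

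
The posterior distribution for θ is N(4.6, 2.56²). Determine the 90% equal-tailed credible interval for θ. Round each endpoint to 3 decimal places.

[0.389, 8.811]

The posterior is symmetric, so the 90% equal-tailed interval is θ = 4.6 ± z·2.56 with z = 1.645.
Half-width: 1.645 × 2.56 = 4.211.
4.6 − 4.211 = 0.389; 4.6 + 4.211 = 8.811.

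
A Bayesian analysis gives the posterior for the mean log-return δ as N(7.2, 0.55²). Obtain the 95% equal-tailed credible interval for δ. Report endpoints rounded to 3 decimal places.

[6.122, 8.278]

The posterior is symmetric, so the 95% equal-tailed interval is δ = 7.2 ± z·0.55 with z = 1.960.
Half-width: 1.960 × 0.55 = 1.078.
7.2 − 1.078 = 6.122; 7.2 + 1.078 = 8.278.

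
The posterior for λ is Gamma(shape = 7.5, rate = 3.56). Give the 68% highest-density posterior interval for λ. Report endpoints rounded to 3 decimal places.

The posterior is unimodal and skewed, so the HPD interval has equal density at both endpoints and is the shortest 68% interval.
Solving f(1.196) = f(2.645) with F(2.645) − F(1.196) = 0.68 gives [1.196, 2.645].
For comparison, the equal-tailed interval is [1.358, 2.854]; the HPD is narrower and shifted toward the mode.

[1.196, 2.645]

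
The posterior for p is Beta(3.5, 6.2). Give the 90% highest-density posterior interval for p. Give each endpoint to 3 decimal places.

[0.118, 0.595]

The posterior is unimodal and skewed, so the HPD interval has equal density at both endpoints and is the shortest 90% interval.
Solving f(0.118) = f(0.595) with F(0.595) − F(0.118) = 0.90 gives [0.118, 0.595].
For comparison, the equal-tailed interval is [0.137, 0.619]; the HPD is narrower and shifted toward the mode.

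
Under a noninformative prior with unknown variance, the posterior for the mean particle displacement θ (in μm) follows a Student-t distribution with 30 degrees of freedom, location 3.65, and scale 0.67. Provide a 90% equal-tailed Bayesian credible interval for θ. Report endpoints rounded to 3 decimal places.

[2.513, 4.787]

The t_30 distribution is symmetric; the 90% interval is 3.65 ± t·0.67 with t_{0.95,30} = 1.697.
Half-width: 1.697 × 0.67 = 1.137.
3.65 − 1.137 = 2.513; 3.65 + 1.137 = 4.787.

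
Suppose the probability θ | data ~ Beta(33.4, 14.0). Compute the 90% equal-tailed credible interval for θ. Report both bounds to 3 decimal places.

Posterior: Beta(33.4, 14.0).
Equal-tailed 90% interval: the 0.05 and 0.95 quantiles of Beta(33.4, 14.0).
Posterior mean ≈ 0.705, SD ≈ 0.066; a Normal approximation gives roughly [0.597, 0.813].
Exact: F⁻¹(0.05) = 0.592; F⁻¹(0.95) = 0.807.

[0.592, 0.807]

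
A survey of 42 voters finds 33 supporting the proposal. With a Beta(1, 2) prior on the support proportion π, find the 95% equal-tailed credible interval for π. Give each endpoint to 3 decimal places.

Posterior: Beta(1+33, 2+9) = Beta(34, 11).
Equal-tailed 95% interval: the 0.025 and 0.975 quantiles of Beta(34, 11).
Posterior mean ≈ 0.756, SD ≈ 0.063; a Normal approximation gives roughly [0.631, 0.880].
Exact: F⁻¹(0.025) = 0.622; F⁻¹(0.975) = 0.868.

[0.622, 0.868]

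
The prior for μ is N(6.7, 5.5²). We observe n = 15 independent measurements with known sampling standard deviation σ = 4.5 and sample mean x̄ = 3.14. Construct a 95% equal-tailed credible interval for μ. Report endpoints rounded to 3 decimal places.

[1.064, 5.520]

Posterior precision = 1/5.5² + 15/4.5² = 0.0331 + 0.7407 = 0.7738, so posterior SD = 1.1368.
Posterior mean = (6.7/5.5² + 15·3.14/4.5²) / 0.7738 = 3.2921.
Interval: 3.2921 ± 1.960 × 1.1368 → [1.064, 5.520].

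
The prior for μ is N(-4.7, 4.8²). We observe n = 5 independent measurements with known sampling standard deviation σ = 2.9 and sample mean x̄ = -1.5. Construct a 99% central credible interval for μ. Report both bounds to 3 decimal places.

Posterior precision = 1/4.8² + 5/2.9² = 0.0434 + 0.5945 = 0.6379, so posterior SD = 1.2520.
Posterior mean = (-4.7/4.8² + 5·-1.5/2.9²) / 0.6379 = -1.7177.
Interval: -1.7177 ± 2.576 × 1.2520 → [-4.943, 1.507].

[-4.943, 1.507]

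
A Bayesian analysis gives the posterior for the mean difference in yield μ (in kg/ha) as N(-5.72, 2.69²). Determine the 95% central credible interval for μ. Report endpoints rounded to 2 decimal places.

The posterior is symmetric, so the 95% equal-tailed interval is μ = -5.72 ± z·2.69 with z = 1.960.
Half-width: 1.960 × 2.69 = 5.27.
-5.72 − 5.27 = -10.99; -5.72 + 5.27 = -0.45.

[-10.99, -0.45]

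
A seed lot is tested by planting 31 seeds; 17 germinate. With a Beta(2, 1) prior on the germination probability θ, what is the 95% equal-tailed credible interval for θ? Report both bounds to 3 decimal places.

[0.392, 0.719]

Posterior: Beta(2+17, 1+14) = Beta(19, 15).
Equal-tailed 95% interval: the 0.025 and 0.975 quantiles of Beta(19, 15).
Posterior mean ≈ 0.559, SD ≈ 0.084; a Normal approximation gives roughly [0.394, 0.723].
Exact: F⁻¹(0.025) = 0.392; F⁻¹(0.975) = 0.719.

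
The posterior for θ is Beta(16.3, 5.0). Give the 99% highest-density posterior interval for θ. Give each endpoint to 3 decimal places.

The posterior is unimodal and skewed, so the HPD interval has equal density at both endpoints and is the shortest 99% interval.
Solving f(0.518) = f(0.953) with F(0.953) − F(0.518) = 0.99 gives [0.518, 0.953].
For comparison, the equal-tailed interval is [0.499, 0.943]; the HPD is narrower and shifted toward the mode.

[0.518, 0.953]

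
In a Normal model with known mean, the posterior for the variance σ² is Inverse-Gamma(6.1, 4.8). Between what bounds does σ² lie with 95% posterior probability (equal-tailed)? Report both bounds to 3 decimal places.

[0.406, 2.122]

Inverse-Gamma(6.1, 4.8) quantiles: F⁻¹(0.025) and F⁻¹(0.975).
Equivalently, 1/σ² ~ Gamma(6.1, rate = 4.8); invert its 0.975 and 0.025 quantiles.
Posterior mean ≈ 0.941, SD ≈ 0.465; a Normal approximation gives roughly [0.030, 1.852].
Exact: lower = 0.406; upper = 2.122.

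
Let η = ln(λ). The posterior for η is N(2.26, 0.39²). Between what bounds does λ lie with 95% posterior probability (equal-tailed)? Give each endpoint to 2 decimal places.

[4.46, 20.58]

On the log scale the 95% interval is 2.26 ± 1.960 × 0.39 = [1.4956, 3.0244].
Exponentiate: [e^1.4956, e^3.0244] = [4.46, 20.58].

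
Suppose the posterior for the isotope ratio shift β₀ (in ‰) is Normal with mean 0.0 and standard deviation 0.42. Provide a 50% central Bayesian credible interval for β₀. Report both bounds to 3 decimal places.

[-0.283, 0.283]

The posterior is symmetric, so the 50% equal-tailed interval is β₀ = 0.0 ± z·0.42 with z = 0.674.
Half-width: 0.674 × 0.42 = 0.283.
0.0 − 0.283 = -0.283; 0.0 + 0.283 = 0.283.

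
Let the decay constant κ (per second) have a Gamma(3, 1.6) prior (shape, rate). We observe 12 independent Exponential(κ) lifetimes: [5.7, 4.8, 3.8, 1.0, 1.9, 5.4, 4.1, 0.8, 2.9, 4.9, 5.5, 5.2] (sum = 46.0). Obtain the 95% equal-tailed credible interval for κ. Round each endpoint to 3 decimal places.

Posterior: Gamma(3+12, 1.6+46.0) = Gamma(15, 47.6) (shape, rate).
Equal-tailed 95% interval: Gamma(15, 47.6) quantiles at 0.025 and 0.975.
Posterior mean ≈ 0.315, SD ≈ 0.081; a Normal approximation gives roughly [0.156, 0.475].
Exact: lower = 0.176; upper = 0.493.

[0.176, 0.493]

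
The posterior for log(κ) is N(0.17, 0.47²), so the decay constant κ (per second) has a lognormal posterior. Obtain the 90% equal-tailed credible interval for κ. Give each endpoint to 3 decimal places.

On the log scale the 90% interval is 0.17 ± 1.645 × 0.47 = [-0.6031, 0.9431].
Exponentiate: [e^-0.6031, e^0.9431] = [0.547, 2.568].

[0.547, 2.568]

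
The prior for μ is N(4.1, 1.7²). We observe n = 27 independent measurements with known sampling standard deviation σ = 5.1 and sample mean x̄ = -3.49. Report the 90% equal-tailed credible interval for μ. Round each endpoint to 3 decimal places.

[-2.991, -0.194]

Posterior precision = 1/1.7² + 27/5.1² = 0.3460 + 1.0381 = 1.3841, so posterior SD = 0.8500.
Posterior mean = (4.1/1.7² + 27·-3.49/5.1²) / 1.3841 = -1.5925.
Interval: -1.5925 ± 1.645 × 0.8500 → [-2.991, -0.194].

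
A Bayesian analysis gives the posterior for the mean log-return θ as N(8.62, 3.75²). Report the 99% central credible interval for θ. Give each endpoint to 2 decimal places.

The posterior is symmetric, so the 99% equal-tailed interval is θ = 8.62 ± z·3.75 with z = 2.576.
Half-width: 2.576 × 3.75 = 9.66.
8.62 − 9.66 = -1.04; 8.62 + 9.66 = 18.28.

[-1.04, 18.28]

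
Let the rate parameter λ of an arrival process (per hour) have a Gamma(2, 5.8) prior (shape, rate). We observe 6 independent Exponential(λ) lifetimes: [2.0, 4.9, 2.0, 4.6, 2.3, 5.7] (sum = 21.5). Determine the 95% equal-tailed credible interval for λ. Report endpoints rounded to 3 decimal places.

[0.127, 0.528]

Posterior: Gamma(2+6, 5.8+21.5) = Gamma(8, 27.3) (shape, rate).
Equal-tailed 95% interval: Gamma(8, 27.3) quantiles at 0.025 and 0.975.
Posterior mean ≈ 0.293, SD ≈ 0.104; a Normal approximation gives roughly [0.090, 0.496].
Exact: lower = 0.127; upper = 0.528.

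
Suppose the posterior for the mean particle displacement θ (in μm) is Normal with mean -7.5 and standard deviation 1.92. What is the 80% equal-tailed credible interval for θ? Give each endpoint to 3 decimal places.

[-9.961, -5.039]

The posterior is symmetric, so the 80% equal-tailed interval is θ = -7.5 ± z·1.92 with z = 1.282.
Half-width: 1.282 × 1.92 = 2.461.
-7.5 − 2.461 = -9.961; -7.5 + 2.461 = -5.039.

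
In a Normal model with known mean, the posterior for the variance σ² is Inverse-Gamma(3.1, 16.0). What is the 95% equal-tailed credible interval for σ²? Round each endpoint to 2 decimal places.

Inverse-Gamma(3.1, 16.0) quantiles: F⁻¹(0.025) and F⁻¹(0.975).
Equivalently, 1/σ² ~ Gamma(3.1, rate = 16.0); invert its 0.975 and 0.025 quantiles.
Posterior mean ≈ 7.62, SD ≈ 7.26; a Normal approximation gives roughly [-6.62, 21.86].
Exact: lower = 2.17; upper = 24.16.

[2.17, 24.16]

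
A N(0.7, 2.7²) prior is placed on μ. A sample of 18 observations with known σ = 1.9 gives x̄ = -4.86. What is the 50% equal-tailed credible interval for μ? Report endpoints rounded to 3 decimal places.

Posterior precision = 1/2.7² + 18/1.9² = 0.1372 + 4.9861 = 5.1233, so posterior SD = 0.4418.
Posterior mean = (0.7/2.7² + 18·-4.86/1.9²) / 5.1233 = -4.7111.
Interval: -4.7111 ± 0.674 × 0.4418 → [-5.009, -4.413].

[-5.009, -4.413]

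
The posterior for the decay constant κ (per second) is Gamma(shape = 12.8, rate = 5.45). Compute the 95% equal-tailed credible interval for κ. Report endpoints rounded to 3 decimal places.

Posterior: Gamma(shape 12.8, rate 5.45).
Equal-tailed 95% interval: Gamma(12.8, 5.45) quantiles at 0.025 and 0.975.
Posterior mean ≈ 2.349, SD ≈ 0.656; a Normal approximation gives roughly [1.062, 3.635].
Exact: lower = 1.243; upper = 3.799.

[1.243, 3.799]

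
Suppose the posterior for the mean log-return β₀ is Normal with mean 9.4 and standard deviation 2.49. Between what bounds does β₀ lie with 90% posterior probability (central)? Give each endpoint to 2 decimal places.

The posterior is symmetric, so the 90% equal-tailed interval is β₀ = 9.4 ± z·2.49 with z = 1.645.
Half-width: 1.645 × 2.49 = 4.10.
9.4 − 4.10 = 5.30; 9.4 + 4.10 = 13.50.

[5.30, 13.50]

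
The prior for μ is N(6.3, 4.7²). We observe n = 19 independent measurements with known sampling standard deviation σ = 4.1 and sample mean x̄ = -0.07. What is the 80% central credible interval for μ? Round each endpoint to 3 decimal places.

Posterior precision = 1/4.7² + 19/4.1² = 0.0453 + 1.1303 = 1.1755, so posterior SD = 0.9223.
Posterior mean = (6.3/4.7² + 19·-0.07/4.1²) / 1.1755 = 0.1753.
Interval: 0.1753 ± 1.282 × 0.9223 → [-1.007, 1.357].

[-1.007, 1.357]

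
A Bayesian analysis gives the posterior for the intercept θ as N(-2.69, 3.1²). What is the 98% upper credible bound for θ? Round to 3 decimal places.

Need U with P(θ ≤ U) = 0.98: U = -2.69 + z_{0.02}·3.1.
z = 2.054; U = -2.69 + 2.054 × 3.1 = 3.677.

3.677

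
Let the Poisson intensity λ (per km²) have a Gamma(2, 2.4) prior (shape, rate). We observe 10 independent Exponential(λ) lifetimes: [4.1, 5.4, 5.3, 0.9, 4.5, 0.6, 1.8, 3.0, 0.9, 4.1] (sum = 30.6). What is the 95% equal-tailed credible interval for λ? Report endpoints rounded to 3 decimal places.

Posterior: Gamma(2+10, 2.4+30.6) = Gamma(12, 33.0) (shape, rate).
Equal-tailed 95% interval: Gamma(12, 33.0) quantiles at 0.025 and 0.975.
Posterior mean ≈ 0.364, SD ≈ 0.105; a Normal approximation gives roughly [0.158, 0.569].
Exact: lower = 0.188; upper = 0.596.

[0.188, 0.596]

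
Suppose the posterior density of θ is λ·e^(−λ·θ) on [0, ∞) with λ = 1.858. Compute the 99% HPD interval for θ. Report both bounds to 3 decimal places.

[0.000, 2.479]

The exponential density is strictly decreasing on [0, ∞), so the HPD interval is anchored at 0: [0, q] with P(θ ≤ q) = 0.99.
q = −ln(1 − 0.99) / 1.858 = 4.6052 / 1.858 = 2.479.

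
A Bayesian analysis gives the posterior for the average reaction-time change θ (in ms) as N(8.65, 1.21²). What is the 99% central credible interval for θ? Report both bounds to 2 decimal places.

The posterior is symmetric, so the 99% equal-tailed interval is θ = 8.65 ± z·1.21 with z = 2.576.
Half-width: 2.576 × 1.21 = 3.12.
8.65 − 3.12 = 5.53; 8.65 + 3.12 = 11.77.

[5.53, 11.77]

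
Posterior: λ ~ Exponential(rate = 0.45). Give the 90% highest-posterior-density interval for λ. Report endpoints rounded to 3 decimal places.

The exponential density is strictly decreasing on [0, ∞), so the HPD interval is anchored at 0: [0, q] with P(λ ≤ q) = 0.90.
q = −ln(1 − 0.90) / 0.45 = 2.3026 / 0.45 = 5.117.

[0.000, 5.117]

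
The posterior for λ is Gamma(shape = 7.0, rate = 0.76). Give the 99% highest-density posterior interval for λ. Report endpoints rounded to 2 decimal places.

[2.17, 19.53]

The posterior is unimodal and skewed, so the HPD interval has equal density at both endpoints and is the shortest 99% interval.
Solving f(2.17) = f(19.53) with F(19.53) − F(2.17) = 0.99 gives [2.17, 19.53].
For comparison, the equal-tailed interval is [2.68, 20.60]; the HPD is narrower and shifted toward the mode.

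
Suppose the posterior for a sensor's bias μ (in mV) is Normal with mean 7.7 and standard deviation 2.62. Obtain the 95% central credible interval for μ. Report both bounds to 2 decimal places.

The posterior is symmetric, so the 95% equal-tailed interval is μ = 7.7 ± z·2.62 with z = 1.960.
Half-width: 1.960 × 2.62 = 5.14.
7.7 − 5.14 = 2.56; 7.7 + 5.14 = 12.84.

[2.56, 12.84]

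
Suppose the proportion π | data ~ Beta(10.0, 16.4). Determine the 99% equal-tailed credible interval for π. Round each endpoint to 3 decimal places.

[0.165, 0.626]

Posterior: Beta(10.0, 16.4).
Equal-tailed 99% interval: the 0.005 and 0.995 quantiles of Beta(10.0, 16.4).
Posterior mean ≈ 0.379, SD ≈ 0.093; a Normal approximation gives roughly [0.140, 0.617].
Exact: F⁻¹(0.005) = 0.165; F⁻¹(0.995) = 0.626.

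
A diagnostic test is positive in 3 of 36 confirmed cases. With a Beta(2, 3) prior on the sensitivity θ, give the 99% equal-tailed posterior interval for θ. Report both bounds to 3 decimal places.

Posterior: Beta(2+3, 3+33) = Beta(5, 36).
Equal-tailed 99% interval: the 0.005 and 0.995 quantiles of Beta(5, 36).
Posterior mean ≈ 0.122, SD ≈ 0.050; a Normal approximation gives roughly [-0.008, 0.252].
Exact: F⁻¹(0.005) = 0.028; F⁻¹(0.995) = 0.283.

[0.028, 0.283]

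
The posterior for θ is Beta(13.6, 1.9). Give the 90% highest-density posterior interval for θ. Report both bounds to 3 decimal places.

The posterior is unimodal and skewed, so the HPD interval has equal density at both endpoints and is the shortest 90% interval.
Solving f(0.763) = f(0.994) with F(0.994) − F(0.763) = 0.90 gives [0.763, 0.994].
For comparison, the equal-tailed interval is [0.721, 0.978]; the HPD is narrower and shifted toward the mode.

[0.763, 0.994]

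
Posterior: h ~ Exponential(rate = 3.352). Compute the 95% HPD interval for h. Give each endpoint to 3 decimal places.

The exponential density is strictly decreasing on [0, ∞), so the HPD interval is anchored at 0: [0, q] with P(h ≤ q) = 0.95.
q = −ln(1 − 0.95) / 3.352 = 2.9957 / 3.352 = 0.894.

[0.000, 0.894]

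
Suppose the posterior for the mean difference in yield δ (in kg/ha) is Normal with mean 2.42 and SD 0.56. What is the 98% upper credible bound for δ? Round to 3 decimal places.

3.570

Need U with P(δ ≤ U) = 0.98: U = 2.42 + z_{0.02}·0.56.
z = 2.054; U = 2.42 + 2.054 × 0.56 = 3.570.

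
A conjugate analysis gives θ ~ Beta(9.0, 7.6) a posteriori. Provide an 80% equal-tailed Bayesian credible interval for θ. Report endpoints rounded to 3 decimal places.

[0.386, 0.696]

Posterior: Beta(9.0, 7.6).
Equal-tailed 80% interval: the 0.1 and 0.9 quantiles of Beta(9.0, 7.6).
Posterior mean ≈ 0.542, SD ≈ 0.119; a Normal approximation gives roughly [0.390, 0.694].
Exact: F⁻¹(0.1) = 0.386; F⁻¹(0.9) = 0.696.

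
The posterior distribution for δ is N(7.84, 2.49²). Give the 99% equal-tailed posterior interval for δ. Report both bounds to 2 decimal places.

[1.43, 14.25]

The posterior is symmetric, so the 99% equal-tailed interval is δ = 7.84 ± z·2.49 with z = 2.576.
Half-width: 2.576 × 2.49 = 6.41.
7.84 − 6.41 = 1.43; 7.84 + 6.41 = 14.25.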